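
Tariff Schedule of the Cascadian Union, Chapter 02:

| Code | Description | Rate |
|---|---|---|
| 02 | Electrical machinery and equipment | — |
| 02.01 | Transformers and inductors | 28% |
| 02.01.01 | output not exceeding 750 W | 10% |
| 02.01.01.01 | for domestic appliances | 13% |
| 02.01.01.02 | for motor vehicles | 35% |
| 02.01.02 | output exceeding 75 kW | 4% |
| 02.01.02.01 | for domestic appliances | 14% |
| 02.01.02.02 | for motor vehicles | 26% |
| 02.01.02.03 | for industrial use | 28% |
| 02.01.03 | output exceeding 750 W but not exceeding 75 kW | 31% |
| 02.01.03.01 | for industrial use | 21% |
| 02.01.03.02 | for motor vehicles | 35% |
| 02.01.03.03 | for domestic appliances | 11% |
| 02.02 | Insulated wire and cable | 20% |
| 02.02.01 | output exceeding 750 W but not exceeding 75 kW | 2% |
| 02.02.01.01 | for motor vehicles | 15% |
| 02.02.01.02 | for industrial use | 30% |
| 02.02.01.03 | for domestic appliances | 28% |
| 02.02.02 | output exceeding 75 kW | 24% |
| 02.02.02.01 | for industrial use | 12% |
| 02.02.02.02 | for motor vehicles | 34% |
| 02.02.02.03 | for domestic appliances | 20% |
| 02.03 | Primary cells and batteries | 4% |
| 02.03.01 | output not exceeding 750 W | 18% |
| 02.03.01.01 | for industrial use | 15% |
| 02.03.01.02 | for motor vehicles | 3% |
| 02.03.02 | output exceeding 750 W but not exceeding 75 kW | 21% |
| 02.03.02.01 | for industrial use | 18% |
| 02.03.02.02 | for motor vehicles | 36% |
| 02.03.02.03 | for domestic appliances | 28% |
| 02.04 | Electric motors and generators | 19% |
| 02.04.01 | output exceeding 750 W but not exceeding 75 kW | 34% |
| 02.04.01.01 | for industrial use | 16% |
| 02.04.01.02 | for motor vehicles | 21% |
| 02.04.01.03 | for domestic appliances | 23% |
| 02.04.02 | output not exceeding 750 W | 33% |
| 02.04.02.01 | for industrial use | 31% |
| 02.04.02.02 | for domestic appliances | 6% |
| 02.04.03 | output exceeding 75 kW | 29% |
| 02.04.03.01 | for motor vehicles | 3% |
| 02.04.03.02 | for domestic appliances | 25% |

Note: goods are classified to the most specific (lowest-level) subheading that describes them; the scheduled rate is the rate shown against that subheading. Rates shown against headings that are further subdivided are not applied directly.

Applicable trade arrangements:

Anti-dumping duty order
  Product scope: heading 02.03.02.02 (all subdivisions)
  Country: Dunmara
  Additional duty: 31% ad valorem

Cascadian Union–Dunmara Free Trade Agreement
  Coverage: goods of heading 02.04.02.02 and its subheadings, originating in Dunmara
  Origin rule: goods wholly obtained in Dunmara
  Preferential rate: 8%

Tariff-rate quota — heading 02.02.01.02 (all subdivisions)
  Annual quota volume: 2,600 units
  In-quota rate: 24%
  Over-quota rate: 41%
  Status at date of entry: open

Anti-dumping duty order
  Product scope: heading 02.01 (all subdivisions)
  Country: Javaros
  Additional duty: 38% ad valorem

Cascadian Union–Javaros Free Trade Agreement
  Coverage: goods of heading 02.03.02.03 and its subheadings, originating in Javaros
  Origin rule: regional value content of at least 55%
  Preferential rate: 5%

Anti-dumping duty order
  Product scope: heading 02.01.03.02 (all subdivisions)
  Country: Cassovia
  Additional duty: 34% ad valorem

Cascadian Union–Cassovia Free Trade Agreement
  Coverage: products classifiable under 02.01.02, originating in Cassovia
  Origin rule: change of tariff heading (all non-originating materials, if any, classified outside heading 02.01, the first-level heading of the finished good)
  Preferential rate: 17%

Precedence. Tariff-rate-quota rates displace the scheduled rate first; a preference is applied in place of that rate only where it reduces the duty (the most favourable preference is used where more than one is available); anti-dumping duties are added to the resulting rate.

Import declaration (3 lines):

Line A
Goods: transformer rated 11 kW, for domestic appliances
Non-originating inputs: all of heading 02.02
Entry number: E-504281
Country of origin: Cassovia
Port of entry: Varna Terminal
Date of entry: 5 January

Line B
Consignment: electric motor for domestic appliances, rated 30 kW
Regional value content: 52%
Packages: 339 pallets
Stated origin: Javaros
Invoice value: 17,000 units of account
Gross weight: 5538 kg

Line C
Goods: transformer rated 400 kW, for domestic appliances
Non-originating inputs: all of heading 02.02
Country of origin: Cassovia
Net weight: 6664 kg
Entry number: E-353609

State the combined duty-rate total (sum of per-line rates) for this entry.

48%

Line A: transformer → 02.01; rated 11 kW → 02.01.03; for domestic appliances → 02.01.03.03. Scheduled 11%. Cassovia agreement on 02.01.02: 02.01.03.03 not covered. → 11%.
Line B: electric motor → 02.04; rated 30 kW → 02.04.01; for domestic appliances → 02.04.01.03. Scheduled 23%. Javaros agreement on 02.03.02.03: 02.04.01.03 not covered. → 23%.
Line C: transformer → 02.01; rated 400 kW → 02.01.02; for domestic appliances → 02.01.02.01. Scheduled 14%. Cassovia agreement on 02.01.02: CTH met → 17% available; preference 17% not lower than 14% → no reduction. → 14%.
Sum: 11% + 23% + 14% = 48%.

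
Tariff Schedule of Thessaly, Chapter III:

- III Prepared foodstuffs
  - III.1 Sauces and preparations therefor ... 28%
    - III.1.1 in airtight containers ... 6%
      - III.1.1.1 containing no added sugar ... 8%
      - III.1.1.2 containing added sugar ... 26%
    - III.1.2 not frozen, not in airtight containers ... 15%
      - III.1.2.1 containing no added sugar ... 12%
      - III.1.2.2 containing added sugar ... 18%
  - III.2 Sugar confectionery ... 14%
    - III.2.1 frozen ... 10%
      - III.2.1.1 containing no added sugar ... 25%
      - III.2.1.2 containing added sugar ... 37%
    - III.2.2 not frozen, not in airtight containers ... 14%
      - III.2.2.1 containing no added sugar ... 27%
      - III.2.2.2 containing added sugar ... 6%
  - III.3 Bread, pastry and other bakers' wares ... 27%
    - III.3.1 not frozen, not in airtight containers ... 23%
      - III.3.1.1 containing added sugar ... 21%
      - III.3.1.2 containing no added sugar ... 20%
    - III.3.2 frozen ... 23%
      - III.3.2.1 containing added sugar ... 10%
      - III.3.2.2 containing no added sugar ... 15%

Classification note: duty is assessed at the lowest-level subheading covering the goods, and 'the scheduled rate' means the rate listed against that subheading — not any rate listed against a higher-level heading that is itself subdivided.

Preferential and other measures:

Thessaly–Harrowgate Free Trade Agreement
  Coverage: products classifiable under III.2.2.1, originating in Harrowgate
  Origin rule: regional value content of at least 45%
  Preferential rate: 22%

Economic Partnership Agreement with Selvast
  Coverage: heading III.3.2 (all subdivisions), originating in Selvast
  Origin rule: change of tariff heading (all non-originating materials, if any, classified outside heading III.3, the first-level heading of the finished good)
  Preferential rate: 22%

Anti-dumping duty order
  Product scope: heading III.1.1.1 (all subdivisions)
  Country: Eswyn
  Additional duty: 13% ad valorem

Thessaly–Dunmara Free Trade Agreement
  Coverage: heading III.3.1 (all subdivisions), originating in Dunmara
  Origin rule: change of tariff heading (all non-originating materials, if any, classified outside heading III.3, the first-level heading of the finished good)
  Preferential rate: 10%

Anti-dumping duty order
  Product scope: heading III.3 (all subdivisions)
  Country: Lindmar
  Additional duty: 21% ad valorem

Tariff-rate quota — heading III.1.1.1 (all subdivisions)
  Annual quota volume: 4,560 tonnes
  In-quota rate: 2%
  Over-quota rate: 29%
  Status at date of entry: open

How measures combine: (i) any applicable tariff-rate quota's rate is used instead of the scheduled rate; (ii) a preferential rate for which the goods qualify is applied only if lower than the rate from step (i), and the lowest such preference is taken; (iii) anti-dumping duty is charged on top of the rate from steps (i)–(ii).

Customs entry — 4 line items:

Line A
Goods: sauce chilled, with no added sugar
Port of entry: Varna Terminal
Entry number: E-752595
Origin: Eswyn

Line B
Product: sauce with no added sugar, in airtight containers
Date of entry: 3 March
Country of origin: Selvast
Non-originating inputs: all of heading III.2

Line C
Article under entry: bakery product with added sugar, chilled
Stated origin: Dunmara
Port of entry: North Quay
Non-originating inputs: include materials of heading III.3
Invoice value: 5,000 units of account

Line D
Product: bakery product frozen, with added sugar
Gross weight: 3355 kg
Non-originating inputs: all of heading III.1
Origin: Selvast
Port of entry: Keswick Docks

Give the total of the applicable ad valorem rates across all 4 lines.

Line A: sauce → III.1; chilled → III.1.2; with no added sugar → III.1.2.1. Scheduled 12%. No special measure applies. → 12%.
Line B: sauce → III.1; in airtight containers → III.1.1; with no added sugar → III.1.1.1. Scheduled 8%. quota on III.1.1.1 open → in-quota 2%; Selvast agreement on III.3.2: III.1.1.1 not covered. → 2%.
Line C: bakery product → III.3; chilled → III.3.1; with added sugar → III.3.1.1. Scheduled 21%. Dunmara agreement on III.3.1: CTH not met. → 21%.
Line D: bakery product → III.3; frozen → III.3.2; with added sugar → III.3.2.1. Scheduled 10%. Selvast agreement on III.3.2: CTH met → 22% available; preference 22% not lower than 10% → no reduction. → 10%.
Sum: 12% + 2% + 21% + 10% = 45%.

45%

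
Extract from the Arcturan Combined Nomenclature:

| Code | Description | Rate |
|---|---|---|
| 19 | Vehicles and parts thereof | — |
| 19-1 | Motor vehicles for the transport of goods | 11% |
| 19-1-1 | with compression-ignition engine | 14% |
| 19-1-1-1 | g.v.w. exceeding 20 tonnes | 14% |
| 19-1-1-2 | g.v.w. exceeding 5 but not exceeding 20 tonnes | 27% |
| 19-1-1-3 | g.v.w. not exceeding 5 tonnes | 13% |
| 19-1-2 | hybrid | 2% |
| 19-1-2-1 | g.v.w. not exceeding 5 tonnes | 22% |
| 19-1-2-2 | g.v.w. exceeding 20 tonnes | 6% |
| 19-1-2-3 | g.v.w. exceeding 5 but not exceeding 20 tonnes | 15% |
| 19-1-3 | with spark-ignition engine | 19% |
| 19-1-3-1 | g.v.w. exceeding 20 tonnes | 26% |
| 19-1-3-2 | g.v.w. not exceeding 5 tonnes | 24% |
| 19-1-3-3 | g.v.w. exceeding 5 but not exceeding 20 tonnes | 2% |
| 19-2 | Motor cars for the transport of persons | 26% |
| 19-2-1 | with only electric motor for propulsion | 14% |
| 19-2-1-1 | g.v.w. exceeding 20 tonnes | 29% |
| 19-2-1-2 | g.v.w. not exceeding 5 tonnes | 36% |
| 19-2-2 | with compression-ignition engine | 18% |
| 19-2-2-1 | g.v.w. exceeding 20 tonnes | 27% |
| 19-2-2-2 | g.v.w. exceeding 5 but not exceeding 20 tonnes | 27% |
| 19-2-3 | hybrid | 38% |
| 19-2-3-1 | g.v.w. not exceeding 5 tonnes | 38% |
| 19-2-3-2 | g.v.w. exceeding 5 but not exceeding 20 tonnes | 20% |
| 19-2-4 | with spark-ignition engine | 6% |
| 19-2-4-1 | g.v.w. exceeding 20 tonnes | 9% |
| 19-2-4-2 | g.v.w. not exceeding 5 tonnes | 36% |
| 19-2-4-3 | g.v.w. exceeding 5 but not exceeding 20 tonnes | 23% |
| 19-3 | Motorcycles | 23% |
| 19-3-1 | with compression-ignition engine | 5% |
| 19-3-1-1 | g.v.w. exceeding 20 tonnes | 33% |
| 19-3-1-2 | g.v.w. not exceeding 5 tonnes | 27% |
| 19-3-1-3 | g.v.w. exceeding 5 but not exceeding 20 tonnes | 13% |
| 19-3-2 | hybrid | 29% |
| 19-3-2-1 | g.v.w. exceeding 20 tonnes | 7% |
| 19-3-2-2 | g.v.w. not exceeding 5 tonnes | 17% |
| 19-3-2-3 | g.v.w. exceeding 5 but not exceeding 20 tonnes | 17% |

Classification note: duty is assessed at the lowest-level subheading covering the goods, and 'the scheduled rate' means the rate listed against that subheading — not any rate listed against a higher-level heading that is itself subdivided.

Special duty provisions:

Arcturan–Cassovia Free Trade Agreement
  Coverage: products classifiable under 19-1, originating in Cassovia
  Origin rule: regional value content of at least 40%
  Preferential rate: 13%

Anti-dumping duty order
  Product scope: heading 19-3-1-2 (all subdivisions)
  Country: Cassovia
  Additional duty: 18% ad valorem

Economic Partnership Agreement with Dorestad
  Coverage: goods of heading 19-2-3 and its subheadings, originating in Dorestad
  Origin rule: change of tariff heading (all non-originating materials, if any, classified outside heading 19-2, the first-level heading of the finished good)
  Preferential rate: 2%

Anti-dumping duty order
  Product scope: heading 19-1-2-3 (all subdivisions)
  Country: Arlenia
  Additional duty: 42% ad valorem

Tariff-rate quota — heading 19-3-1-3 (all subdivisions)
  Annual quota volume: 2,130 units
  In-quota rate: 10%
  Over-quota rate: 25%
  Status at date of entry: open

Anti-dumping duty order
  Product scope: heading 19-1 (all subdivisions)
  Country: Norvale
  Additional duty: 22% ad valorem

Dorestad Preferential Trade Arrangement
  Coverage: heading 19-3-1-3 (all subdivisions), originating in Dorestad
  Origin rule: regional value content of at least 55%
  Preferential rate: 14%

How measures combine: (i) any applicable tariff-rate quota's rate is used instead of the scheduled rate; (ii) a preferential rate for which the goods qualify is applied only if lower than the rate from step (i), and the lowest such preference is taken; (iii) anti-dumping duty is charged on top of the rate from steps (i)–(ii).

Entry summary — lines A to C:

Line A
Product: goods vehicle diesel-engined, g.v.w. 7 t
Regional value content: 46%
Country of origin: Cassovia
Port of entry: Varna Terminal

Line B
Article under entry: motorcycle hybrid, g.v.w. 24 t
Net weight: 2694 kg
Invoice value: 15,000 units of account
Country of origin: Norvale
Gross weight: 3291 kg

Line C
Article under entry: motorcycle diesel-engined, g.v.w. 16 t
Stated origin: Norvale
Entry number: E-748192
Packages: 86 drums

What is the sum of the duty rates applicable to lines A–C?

30%

Line A: goods vehicle → 19-1; diesel-engined → 19-1-1; g.v.w. 7 t → 19-1-1-2. Scheduled 27%. Cassovia agreement on 19-1: RVC ≥ 40% → 13% available; preferential 13%. → 13%.
Line B: motorcycle → 19-3; hybrid → 19-3-2; g.v.w. 24 t → 19-3-2-1. Scheduled 7%. No special measure applies. → 7%.
Line C: motorcycle → 19-3; diesel-engined → 19-3-1; g.v.w. 16 t → 19-3-1-3. Scheduled 13%. quota on 19-3-1-3 open → in-quota 10%. → 10%.
Sum: 13% + 7% + 10% = 30%.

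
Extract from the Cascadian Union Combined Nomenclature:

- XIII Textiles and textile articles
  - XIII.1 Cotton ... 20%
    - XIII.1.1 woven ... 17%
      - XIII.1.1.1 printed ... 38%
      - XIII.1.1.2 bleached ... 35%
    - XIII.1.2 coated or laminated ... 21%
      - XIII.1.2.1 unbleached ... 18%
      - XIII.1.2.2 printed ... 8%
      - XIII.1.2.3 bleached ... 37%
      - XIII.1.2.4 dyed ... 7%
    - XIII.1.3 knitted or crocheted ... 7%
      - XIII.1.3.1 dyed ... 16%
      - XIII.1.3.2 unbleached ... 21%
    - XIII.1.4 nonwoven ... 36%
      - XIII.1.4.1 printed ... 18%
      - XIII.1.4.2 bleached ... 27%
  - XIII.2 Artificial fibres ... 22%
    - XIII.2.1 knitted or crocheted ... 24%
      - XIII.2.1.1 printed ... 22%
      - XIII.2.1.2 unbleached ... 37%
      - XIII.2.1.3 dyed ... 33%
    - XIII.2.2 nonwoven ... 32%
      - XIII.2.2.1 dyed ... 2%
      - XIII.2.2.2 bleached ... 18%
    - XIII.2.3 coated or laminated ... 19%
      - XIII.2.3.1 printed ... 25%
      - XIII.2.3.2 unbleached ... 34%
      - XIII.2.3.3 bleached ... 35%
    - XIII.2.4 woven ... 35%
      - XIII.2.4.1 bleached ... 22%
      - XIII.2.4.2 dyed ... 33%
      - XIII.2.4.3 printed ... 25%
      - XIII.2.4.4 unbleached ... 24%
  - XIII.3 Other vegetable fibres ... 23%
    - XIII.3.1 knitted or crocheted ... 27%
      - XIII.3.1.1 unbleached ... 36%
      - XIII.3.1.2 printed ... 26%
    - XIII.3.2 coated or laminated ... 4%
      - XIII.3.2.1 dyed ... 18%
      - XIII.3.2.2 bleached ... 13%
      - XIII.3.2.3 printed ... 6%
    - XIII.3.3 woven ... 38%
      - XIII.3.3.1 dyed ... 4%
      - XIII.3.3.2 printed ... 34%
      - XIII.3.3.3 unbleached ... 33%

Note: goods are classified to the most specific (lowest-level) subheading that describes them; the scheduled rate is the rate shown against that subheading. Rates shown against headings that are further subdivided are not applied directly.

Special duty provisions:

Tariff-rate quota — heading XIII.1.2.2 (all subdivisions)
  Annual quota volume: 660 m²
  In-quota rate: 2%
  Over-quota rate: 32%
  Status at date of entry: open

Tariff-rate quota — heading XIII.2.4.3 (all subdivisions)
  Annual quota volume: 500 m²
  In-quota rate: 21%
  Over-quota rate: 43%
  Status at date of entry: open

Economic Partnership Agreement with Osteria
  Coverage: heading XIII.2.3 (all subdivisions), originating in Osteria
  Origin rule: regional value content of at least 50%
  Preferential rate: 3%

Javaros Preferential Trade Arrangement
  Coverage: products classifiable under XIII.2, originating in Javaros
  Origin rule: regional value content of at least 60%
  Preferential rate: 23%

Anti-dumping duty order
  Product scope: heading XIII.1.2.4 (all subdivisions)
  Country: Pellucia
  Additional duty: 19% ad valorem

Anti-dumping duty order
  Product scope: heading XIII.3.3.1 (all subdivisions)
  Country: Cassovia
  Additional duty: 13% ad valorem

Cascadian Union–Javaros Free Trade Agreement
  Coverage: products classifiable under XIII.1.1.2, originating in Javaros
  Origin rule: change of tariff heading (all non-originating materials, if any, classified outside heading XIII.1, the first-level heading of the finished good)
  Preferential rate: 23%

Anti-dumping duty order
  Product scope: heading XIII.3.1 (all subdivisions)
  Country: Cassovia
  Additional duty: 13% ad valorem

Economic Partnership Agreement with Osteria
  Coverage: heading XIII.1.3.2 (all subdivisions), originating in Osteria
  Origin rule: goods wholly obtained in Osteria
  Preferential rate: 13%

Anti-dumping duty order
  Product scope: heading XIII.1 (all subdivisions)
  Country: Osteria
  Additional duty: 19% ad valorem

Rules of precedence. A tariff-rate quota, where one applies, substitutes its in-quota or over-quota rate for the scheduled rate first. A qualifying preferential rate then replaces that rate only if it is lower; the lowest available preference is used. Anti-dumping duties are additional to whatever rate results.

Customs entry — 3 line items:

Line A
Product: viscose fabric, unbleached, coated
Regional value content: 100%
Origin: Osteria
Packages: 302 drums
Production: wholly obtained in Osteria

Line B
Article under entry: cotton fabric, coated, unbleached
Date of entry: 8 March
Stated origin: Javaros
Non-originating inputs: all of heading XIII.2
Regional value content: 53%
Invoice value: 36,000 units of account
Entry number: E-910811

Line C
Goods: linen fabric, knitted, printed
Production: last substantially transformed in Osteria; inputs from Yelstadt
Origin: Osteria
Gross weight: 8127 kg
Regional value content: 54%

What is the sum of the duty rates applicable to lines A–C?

Line A: viscose → XIII.2; coated → XIII.2.3; unbleached → XIII.2.3.2. Scheduled 34%. Osteria agreement on XIII.2.3: RVC ≥ 50% → 3% available; Osteria agreement on XIII.1.3.2: XIII.2.3.2 not covered; preferential 3%. → 3%.
Line B: cotton → XIII.1; coated → XIII.1.2; unbleached → XIII.1.2.1. Scheduled 18%. Javaros agreement on XIII.2: XIII.1.2.1 not covered; Javaros agreement on XIII.1.1.2: XIII.1.2.1 not covered. → 18%.
Line C: linen → XIII.3; knitted → XIII.3.1; printed → XIII.3.1.2. Scheduled 26%. Osteria agreement on XIII.2.3: XIII.3.1.2 not covered; Osteria agreement on XIII.1.3.2: XIII.3.1.2 not covered. → 26%.
Sum: 3% + 18% + 26% = 47%.

47%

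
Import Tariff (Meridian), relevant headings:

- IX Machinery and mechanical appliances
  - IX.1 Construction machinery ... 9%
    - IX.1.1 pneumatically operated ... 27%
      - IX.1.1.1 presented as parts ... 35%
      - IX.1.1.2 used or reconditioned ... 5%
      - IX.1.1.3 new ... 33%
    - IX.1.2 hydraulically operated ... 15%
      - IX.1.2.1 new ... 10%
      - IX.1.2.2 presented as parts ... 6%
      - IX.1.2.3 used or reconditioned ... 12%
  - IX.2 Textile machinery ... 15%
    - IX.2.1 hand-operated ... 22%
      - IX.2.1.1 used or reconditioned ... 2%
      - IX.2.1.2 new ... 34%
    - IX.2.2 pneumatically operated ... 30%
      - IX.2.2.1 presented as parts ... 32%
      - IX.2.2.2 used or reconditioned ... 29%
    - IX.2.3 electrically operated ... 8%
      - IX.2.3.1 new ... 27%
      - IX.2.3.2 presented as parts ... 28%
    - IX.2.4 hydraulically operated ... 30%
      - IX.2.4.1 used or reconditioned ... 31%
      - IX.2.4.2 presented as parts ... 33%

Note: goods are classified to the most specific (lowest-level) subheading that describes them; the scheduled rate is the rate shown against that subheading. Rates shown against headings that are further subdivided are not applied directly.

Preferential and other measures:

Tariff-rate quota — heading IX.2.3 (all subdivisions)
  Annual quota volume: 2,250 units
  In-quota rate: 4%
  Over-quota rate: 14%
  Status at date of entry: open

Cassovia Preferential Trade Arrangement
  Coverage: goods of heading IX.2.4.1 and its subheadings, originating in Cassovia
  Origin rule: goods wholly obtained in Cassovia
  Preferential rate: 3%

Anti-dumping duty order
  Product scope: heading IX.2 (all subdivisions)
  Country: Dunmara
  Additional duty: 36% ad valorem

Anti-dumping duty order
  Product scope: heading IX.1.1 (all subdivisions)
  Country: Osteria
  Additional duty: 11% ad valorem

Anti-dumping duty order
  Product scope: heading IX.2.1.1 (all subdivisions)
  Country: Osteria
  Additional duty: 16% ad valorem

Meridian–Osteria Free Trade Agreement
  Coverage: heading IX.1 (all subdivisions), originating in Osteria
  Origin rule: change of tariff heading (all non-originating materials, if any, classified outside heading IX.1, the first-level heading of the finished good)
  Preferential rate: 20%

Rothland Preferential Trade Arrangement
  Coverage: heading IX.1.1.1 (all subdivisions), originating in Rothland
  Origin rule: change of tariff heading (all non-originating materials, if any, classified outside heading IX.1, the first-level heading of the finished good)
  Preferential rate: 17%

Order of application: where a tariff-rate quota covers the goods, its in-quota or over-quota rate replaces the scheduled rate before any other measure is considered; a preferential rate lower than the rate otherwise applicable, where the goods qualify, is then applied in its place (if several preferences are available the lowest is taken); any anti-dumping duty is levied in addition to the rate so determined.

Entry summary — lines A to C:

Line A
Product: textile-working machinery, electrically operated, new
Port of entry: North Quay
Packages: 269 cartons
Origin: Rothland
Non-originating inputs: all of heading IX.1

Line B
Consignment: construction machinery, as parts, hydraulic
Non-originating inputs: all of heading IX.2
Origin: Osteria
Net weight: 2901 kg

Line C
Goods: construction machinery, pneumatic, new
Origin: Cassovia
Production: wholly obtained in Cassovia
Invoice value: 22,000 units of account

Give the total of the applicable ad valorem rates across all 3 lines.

43%

Line A: textile-working → IX.2; electrically operated → IX.2.3; new → IX.2.3.1. Scheduled 27%. quota on IX.2.3 open → in-quota 4%; Rothland agreement on IX.1.1.1: IX.2.3.1 not covered. → 4%.
Line B: construction → IX.1; hydraulic → IX.1.2; as parts → IX.1.2.2. Scheduled 6%. Osteria agreement on IX.1: CTH met → 20% available; preference 20% not lower than 6% → no reduction. → 6%.
Line C: construction → IX.1; pneumatic → IX.1.1; new → IX.1.1.3. Scheduled 33%. Cassovia agreement on IX.2.4.1: IX.1.1.3 not covered. → 33%.
Sum: 4% + 6% + 33% = 43%.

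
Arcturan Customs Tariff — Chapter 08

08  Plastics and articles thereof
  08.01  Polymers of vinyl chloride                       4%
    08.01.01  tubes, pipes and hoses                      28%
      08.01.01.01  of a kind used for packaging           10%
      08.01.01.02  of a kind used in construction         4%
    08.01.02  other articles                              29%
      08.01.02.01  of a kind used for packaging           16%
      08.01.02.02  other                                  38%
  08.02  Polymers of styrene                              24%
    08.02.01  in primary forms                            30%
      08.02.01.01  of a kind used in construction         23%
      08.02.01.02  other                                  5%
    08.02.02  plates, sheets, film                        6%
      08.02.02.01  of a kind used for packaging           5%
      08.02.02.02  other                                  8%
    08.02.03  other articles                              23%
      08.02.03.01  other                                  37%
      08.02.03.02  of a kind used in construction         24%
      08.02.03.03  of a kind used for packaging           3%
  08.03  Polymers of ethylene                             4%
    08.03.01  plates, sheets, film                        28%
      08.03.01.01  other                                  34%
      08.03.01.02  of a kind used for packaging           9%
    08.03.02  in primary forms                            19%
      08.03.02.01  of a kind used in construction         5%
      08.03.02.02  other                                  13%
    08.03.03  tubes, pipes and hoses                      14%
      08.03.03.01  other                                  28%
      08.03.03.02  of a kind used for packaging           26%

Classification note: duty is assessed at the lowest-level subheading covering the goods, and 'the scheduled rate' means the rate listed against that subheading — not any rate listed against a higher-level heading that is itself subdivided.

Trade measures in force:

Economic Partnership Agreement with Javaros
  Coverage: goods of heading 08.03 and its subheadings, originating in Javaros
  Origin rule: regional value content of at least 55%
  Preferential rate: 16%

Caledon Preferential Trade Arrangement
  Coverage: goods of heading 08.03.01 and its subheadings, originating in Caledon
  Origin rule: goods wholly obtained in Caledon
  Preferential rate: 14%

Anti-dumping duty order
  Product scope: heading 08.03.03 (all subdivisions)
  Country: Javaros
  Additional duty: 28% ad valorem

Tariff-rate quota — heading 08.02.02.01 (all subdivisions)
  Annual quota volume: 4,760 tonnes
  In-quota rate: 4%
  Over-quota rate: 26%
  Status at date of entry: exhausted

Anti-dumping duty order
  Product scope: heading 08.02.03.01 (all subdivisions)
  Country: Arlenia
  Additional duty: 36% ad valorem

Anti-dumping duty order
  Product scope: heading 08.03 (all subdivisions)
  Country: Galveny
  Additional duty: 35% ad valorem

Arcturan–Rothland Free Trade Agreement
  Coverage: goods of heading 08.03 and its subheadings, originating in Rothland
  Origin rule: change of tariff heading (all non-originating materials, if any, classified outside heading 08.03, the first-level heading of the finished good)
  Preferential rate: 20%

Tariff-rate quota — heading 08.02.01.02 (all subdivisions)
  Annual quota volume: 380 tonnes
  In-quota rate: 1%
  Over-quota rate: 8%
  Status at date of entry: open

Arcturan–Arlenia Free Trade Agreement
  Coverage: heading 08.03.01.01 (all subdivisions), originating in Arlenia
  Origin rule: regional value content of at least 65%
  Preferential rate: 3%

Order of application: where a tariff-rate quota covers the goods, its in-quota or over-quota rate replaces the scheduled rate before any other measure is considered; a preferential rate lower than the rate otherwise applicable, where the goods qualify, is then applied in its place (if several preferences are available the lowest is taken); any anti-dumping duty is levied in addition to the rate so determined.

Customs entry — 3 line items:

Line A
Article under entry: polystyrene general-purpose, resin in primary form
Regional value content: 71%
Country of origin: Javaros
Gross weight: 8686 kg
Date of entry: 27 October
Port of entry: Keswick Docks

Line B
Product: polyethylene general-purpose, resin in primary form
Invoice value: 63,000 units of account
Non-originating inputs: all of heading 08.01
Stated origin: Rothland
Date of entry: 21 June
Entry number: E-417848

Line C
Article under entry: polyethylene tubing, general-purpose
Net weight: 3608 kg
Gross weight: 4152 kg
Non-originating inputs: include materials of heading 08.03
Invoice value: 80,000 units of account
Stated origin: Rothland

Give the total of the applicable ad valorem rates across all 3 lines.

42%

Line A: polystyrene → 08.02; resin in primary form → 08.02.01; general-purpose → 08.02.01.02. Scheduled 5%. quota on 08.02.01.02 open → in-quota 1%; Javaros agreement on 08.03: 08.02.01.02 not covered. → 1%.
Line B: polyethylene → 08.03; resin in primary form → 08.03.02; general-purpose → 08.03.02.02. Scheduled 13%. Rothland agreement on 08.03: CTH met → 20% available; preference 20% not lower than 13% → no reduction. → 13%.
Line C: polyethylene → 08.03; tubing → 08.03.03; general-purpose → 08.03.03.01. Scheduled 28%. Rothland agreement on 08.03: CTH not met. → 28%.
Sum: 1% + 13% + 28% = 42%.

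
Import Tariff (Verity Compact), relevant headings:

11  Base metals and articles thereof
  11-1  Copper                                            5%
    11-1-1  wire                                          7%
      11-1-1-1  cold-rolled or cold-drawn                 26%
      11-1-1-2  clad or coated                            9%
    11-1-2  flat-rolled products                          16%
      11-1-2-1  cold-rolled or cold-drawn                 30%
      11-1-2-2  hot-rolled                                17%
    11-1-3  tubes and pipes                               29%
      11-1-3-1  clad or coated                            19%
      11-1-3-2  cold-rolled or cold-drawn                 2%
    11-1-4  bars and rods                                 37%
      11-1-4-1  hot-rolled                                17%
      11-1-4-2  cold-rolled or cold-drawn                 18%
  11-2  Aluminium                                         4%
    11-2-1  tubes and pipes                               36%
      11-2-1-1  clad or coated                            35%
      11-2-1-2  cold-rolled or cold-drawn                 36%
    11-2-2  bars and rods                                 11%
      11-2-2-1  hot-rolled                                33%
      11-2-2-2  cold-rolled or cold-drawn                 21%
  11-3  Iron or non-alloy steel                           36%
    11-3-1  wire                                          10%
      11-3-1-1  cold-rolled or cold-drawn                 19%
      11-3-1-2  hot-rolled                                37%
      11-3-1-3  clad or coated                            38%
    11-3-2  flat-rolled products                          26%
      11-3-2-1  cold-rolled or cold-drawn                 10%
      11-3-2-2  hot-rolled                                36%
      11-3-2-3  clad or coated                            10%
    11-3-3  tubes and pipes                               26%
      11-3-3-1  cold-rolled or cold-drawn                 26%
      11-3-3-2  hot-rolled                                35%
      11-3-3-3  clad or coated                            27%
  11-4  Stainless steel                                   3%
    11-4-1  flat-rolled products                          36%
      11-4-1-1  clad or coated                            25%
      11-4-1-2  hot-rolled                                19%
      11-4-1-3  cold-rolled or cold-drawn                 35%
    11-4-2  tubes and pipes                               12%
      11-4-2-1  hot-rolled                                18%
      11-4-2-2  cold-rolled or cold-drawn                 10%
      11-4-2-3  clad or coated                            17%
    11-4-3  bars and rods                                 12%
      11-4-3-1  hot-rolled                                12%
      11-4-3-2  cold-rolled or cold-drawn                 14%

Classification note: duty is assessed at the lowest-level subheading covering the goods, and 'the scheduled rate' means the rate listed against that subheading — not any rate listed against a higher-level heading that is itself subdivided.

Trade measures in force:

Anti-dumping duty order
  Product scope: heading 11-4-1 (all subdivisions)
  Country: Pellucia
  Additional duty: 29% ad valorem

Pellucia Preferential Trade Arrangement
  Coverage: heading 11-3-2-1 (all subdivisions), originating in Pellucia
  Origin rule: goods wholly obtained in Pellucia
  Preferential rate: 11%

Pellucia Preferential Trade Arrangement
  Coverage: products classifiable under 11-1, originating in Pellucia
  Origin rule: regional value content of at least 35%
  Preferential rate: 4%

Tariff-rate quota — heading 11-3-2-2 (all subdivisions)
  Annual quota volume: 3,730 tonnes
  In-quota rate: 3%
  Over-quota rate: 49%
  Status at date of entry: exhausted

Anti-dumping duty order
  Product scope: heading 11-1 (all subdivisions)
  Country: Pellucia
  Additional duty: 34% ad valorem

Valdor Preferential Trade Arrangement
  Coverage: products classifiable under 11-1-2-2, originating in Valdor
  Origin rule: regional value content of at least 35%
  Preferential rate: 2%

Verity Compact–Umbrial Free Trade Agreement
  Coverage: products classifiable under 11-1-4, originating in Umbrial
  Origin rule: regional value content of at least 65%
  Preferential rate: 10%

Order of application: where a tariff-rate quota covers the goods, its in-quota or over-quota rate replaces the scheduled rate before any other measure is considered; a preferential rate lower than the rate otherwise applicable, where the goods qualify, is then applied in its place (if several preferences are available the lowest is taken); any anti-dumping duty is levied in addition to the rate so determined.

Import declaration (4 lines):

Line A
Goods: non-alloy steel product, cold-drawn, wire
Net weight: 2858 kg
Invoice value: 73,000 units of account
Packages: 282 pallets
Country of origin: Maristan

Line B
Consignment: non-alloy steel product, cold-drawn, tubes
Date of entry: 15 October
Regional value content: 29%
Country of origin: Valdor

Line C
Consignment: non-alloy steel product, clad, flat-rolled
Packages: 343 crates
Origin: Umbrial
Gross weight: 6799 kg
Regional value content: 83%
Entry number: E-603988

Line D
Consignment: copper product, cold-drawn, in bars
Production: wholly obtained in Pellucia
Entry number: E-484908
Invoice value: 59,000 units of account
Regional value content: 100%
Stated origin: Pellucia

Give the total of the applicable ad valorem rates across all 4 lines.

93%

Line A: non-alloy steel → 11-3; wire → 11-3-1; cold-drawn → 11-3-1-1. Scheduled 19%. No special measure applies. → 19%.
Line B: non-alloy steel → 11-3; tubes → 11-3-3; cold-drawn → 11-3-3-1. Scheduled 26%. Valdor agreement on 11-1-2-2: 11-3-3-1 not covered. → 26%.
Line C: non-alloy steel → 11-3; flat-rolled → 11-3-2; clad → 11-3-2-3. Scheduled 10%. Umbrial agreement on 11-1-4: 11-3-2-3 not covered. → 10%.
Line D: copper → 11-1; in bars → 11-1-4; cold-drawn → 11-1-4-2. Scheduled 18%. Pellucia agreement on 11-3-2-1: 11-1-4-2 not covered; Pellucia agreement on 11-1: RVC ≥ 35% → 4% available; preferential 4%; anti-dumping (Pellucia, 11-1): +34%; total 4% + 34% = 38%. → 38%.
Sum: 19% + 26% + 10% + 38% = 93%.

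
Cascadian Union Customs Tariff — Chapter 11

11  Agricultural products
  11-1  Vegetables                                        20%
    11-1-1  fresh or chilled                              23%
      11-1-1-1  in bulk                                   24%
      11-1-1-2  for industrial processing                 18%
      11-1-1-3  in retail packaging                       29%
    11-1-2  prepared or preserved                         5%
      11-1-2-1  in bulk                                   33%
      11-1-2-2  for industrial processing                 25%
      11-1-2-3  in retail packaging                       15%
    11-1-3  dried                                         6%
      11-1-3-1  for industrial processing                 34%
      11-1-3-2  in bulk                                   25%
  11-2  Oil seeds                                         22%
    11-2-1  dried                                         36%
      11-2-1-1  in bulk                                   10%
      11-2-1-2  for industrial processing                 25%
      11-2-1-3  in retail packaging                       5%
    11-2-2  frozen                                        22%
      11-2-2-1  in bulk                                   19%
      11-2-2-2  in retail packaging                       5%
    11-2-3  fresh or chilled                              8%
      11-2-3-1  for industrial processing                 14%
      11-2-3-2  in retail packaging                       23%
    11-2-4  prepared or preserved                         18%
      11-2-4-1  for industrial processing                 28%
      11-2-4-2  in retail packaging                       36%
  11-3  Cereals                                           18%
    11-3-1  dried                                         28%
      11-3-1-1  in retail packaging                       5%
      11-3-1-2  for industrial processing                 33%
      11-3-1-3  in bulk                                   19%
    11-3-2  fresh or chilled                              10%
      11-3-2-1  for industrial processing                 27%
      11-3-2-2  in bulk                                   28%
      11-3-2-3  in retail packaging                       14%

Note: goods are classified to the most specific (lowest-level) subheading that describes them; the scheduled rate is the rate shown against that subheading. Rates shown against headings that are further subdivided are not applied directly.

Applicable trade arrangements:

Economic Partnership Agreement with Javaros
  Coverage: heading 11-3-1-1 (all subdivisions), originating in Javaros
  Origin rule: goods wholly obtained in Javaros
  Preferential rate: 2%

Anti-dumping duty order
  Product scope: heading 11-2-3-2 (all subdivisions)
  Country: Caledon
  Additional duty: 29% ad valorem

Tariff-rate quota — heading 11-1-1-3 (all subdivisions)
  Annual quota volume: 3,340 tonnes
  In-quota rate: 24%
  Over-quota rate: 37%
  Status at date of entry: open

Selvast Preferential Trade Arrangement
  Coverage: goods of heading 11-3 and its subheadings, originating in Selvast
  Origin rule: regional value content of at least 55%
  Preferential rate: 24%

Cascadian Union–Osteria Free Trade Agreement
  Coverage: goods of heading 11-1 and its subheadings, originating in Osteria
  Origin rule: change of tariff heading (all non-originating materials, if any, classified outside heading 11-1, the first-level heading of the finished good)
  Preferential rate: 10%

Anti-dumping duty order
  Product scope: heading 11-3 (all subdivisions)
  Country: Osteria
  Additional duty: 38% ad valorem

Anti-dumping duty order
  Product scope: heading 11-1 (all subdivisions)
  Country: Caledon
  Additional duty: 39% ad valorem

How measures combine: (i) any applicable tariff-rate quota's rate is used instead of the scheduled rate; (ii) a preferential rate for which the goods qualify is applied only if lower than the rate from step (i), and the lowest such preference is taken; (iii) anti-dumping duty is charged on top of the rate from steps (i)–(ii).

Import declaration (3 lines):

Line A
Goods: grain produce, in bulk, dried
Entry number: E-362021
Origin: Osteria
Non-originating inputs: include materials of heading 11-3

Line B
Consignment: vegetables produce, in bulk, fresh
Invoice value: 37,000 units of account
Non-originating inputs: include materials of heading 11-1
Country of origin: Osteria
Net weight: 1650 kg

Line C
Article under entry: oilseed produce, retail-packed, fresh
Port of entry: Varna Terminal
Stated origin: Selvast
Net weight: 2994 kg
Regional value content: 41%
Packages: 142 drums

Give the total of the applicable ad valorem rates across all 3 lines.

Line A: grain → 11-3; dried → 11-3-1; in bulk → 11-3-1-3. Scheduled 19%. Osteria agreement on 11-1: 11-3-1-3 not covered; anti-dumping (Osteria, 11-3): +38%; total 19% + 38% = 57%. → 57%.
Line B: vegetables → 11-1; fresh → 11-1-1; in bulk → 11-1-1-1. Scheduled 24%. Osteria agreement on 11-1: CTH not met. → 24%.
Line C: oilseed → 11-2; fresh → 11-2-3; retail-packed → 11-2-3-2. Scheduled 23%. Selvast agreement on 11-3: 11-2-3-2 not covered. → 23%.
Sum: 57% + 24% + 23% = 104%.

104%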